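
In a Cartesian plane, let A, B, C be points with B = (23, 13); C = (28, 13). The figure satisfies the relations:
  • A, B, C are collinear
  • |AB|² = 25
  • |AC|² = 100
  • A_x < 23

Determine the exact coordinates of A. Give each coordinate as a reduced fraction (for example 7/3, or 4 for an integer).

1. A_x = 18  [[A, B, C are collinear ⇒ 5y-65=0] ∩ [|A−(23, 13)|²=25]]
2. A_y = 13  [[A, B, C are collinear ⇒ 5y-65=0] ∩ [|A−(23, 13)|²=25]]
   so A = (18, 13)

A = (18, 13)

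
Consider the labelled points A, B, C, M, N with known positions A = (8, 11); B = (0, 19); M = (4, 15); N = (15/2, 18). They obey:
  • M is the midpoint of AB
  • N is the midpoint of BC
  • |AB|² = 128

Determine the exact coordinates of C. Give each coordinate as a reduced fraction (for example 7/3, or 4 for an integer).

1. C_x = 15  [C = 2·N−B = 2·(15/2, 18)−(0, 19)]
2. C_y = 17  [C = 2·N−B = 2·(15/2, 18)−(0, 19)]
   so C = (15, 17)

C = (15, 17)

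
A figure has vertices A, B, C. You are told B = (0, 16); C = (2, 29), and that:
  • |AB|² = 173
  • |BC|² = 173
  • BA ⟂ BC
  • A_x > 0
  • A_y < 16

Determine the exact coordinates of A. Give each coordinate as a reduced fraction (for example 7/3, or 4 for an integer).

1. A_x = 13  [[BA ⟂ BC ⇒ 2x+13y-208=0] ∩ [|A−(0, 16)|²=173]]
2. A_y = 14  [[BA ⟂ BC ⇒ 2x+13y-208=0] ∩ [|A−(0, 16)|²=173]]
   so A = (13, 14)

A = (13, 14)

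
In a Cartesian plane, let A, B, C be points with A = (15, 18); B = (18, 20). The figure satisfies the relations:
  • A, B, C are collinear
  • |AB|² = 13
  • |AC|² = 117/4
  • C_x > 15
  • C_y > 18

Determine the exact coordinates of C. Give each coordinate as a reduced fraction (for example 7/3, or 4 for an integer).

C = (39/2, 21)

1. C_x = 39/2  [[A, B, C are collinear ⇒ -2x+3y-24=0] ∩ [|C−(15, 18)|²=117/4]]
2. C_y = 21  [[A, B, C are collinear ⇒ -2x+3y-24=0] ∩ [|C−(15, 18)|²=117/4]]
   so C = (39/2, 21)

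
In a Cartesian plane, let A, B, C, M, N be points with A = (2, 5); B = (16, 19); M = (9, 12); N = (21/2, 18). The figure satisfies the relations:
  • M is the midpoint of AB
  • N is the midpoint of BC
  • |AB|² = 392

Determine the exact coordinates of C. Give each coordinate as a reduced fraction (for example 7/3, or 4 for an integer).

C = (5, 17)

1. C_x = 5  [C = 2·N−B = 2·(21/2, 18)−(16, 19)]
2. C_y = 17  [C = 2·N−B = 2·(21/2, 18)−(16, 19)]
   so C = (5, 17)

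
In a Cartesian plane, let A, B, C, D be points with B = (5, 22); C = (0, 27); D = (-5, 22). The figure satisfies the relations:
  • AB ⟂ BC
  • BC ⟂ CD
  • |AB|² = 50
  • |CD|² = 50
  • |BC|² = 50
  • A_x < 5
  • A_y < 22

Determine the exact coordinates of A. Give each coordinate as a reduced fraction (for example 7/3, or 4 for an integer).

A = (0, 17)

1. A_x = 0  [[AB ⟂ BC ⇒ 5x-5y+85=0] ∩ [|A−(5, 22)|²=50]]
2. A_y = 17  [[AB ⟂ BC ⇒ 5x-5y+85=0] ∩ [|A−(5, 22)|²=50]]
   so A = (0, 17)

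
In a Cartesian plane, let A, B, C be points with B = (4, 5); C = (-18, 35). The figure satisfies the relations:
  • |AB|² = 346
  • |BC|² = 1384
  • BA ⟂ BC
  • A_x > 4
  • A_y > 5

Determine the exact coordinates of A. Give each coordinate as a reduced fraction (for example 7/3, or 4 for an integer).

1. A_x = 19  [[BA ⟂ BC ⇒ -22x+30y-62=0] ∩ [|A−(4, 5)|²=346]]
2. A_y = 16  [[BA ⟂ BC ⇒ -22x+30y-62=0] ∩ [|A−(4, 5)|²=346]]
   so A = (19, 16)

A = (19, 16)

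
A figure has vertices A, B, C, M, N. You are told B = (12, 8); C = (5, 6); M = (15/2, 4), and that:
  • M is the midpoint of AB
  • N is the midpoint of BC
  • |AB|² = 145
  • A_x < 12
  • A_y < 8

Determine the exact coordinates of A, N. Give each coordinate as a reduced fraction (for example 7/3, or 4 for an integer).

1. A_x = 3  [A = 2·M−B = 2·(15/2, 4)−(12, 8)]
2. A_y = 0  [A = 2·M−B = 2·(15/2, 4)−(12, 8)]
   so A = (3, 0)
3. N_x = 17/2  [2·N = B+C = (12, 8)+(5, 6)]
4. N_y = 7  [2·N = B+C = (12, 8)+(5, 6)]
   so N = (17/2, 7)

A = (3, 0)
N = (17/2, 7)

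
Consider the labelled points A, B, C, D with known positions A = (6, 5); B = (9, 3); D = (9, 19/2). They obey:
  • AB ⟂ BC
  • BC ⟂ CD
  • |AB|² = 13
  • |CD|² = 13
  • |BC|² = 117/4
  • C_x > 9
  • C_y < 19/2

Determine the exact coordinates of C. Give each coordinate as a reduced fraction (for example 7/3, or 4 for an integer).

1. C_x = 12  [[AB ⟂ BC ⇒ 3x-2y-21=0] ∩ [|C−(9, 19/2)|²=13]]
2. C_y = 15/2  [[AB ⟂ BC ⇒ 3x-2y-21=0] ∩ [|C−(9, 19/2)|²=13]]
   so C = (12, 15/2)

C = (12, 15/2)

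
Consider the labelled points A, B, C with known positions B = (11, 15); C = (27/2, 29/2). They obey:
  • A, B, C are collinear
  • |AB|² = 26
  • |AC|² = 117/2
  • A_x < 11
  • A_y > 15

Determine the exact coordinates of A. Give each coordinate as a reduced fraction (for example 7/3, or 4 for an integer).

1. A_x = 6  [[A, B, C are collinear ⇒ 1/2x+5/2y-43=0] ∩ [|A−(11, 15)|²=26]]
2. A_y = 16  [[A, B, C are collinear ⇒ 1/2x+5/2y-43=0] ∩ [|A−(11, 15)|²=26]]
   so A = (6, 16)

A = (6, 16)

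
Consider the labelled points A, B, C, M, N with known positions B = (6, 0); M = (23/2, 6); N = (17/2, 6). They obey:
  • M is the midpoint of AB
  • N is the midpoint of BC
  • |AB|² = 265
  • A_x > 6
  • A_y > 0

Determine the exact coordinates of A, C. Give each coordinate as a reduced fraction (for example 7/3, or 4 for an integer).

A = (17, 12)
C = (11, 12)

1. A_x = 17  [A = 2·M−B = 2·(23/2, 6)−(6, 0)]
2. A_y = 12  [A = 2·M−B = 2·(23/2, 6)−(6, 0)]
   so A = (17, 12)
3. C_x = 11  [C = 2·N−B = 2·(17/2, 6)−(6, 0)]
4. C_y = 12  [C = 2·N−B = 2·(17/2, 6)−(6, 0)]
   so C = (11, 12)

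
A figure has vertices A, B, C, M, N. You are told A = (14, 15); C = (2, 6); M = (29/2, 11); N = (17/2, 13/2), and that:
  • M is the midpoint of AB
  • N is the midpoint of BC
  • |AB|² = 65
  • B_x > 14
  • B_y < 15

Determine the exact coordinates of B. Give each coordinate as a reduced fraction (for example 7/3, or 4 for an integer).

1. B_x = 15  [B = 2·M−A = 2·(29/2, 11)−(14, 15)]
2. B_y = 7  [B = 2·M−A = 2·(29/2, 11)−(14, 15)]
   so B = (15, 7)

B = (15, 7)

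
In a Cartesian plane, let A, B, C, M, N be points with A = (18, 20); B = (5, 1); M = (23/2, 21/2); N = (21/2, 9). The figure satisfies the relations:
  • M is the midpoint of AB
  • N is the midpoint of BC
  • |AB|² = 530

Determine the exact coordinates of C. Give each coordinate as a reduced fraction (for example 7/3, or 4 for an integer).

C = (16, 17)

1. C_x = 16  [C = 2·N−B = 2·(21/2, 9)−(5, 1)]
2. C_y = 17  [C = 2·N−B = 2·(21/2, 9)−(5, 1)]
   so C = (16, 17)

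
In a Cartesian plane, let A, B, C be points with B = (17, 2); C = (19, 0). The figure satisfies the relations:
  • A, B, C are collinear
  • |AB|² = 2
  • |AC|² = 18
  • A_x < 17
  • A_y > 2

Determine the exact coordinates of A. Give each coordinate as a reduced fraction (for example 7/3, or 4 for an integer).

1. A_x = 16  [[A, B, C are collinear ⇒ 2x+2y-38=0] ∩ [|A−(17, 2)|²=2]]
2. A_y = 3  [[A, B, C are collinear ⇒ 2x+2y-38=0] ∩ [|A−(17, 2)|²=2]]
   so A = (16, 3)

A = (16, 3)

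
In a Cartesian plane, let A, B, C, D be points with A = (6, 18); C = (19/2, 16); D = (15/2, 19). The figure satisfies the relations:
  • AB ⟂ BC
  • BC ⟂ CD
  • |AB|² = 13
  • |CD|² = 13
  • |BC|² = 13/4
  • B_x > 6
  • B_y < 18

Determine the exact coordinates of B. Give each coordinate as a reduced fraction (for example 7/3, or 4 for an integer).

B = (8, 15)

1. B_x = 8  [[BC ⟂ CD ⇒ 2x-3y+29=0] ∩ [|B−(6, 18)|²=13]]
2. B_y = 15  [[BC ⟂ CD ⇒ 2x-3y+29=0] ∩ [|B−(6, 18)|²=13]]
   so B = (8, 15)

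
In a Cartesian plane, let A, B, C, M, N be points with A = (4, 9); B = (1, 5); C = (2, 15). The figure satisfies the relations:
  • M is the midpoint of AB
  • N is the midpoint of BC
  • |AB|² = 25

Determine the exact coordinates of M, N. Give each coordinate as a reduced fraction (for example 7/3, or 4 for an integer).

1. M_x = 5/2  [2·M = A+B = (4, 9)+(1, 5)]
2. M_y = 7  [2·M = A+B = (4, 9)+(1, 5)]
   so M = (5/2, 7)
3. N_x = 3/2  [2·N = B+C = (1, 5)+(2, 15)]
4. N_y = 10  [2·N = B+C = (1, 5)+(2, 15)]
   so N = (3/2, 10)

M = (5/2, 7)
N = (3/2, 10)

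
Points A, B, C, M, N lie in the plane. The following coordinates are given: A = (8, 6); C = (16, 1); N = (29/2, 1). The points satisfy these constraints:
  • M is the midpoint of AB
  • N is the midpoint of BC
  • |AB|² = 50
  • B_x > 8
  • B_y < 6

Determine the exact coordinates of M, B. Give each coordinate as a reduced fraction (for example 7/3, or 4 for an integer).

M = (21/2, 7/2)
B = (13, 1)

1. B_x = 13  [B = 2·N−C = 2·(29/2, 1)−(16, 1)]
2. B_y = 1  [B = 2·N−C = 2·(29/2, 1)−(16, 1)]
   so B = (13, 1)
3. M_x = 21/2  [2·M = A+B = (8, 6)+(13, 1)]
4. M_y = 7/2  [2·M = A+B = (8, 6)+(13, 1)]
   so M = (21/2, 7/2)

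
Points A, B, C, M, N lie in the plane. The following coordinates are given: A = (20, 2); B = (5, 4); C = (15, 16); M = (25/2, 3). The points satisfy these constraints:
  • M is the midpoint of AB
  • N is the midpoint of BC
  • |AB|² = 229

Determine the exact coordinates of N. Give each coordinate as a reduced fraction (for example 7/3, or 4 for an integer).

N = (10, 10)

1. N_x = 10  [2·N = B+C = (5, 4)+(15, 16)]
2. N_y = 10  [2·N = B+C = (5, 4)+(15, 16)]
   so N = (10, 10)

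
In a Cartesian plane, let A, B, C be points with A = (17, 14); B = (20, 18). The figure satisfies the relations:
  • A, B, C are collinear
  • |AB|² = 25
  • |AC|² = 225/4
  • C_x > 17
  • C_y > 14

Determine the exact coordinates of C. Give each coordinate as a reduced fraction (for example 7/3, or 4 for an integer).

1. C_x = 43/2  [[A, B, C are collinear ⇒ -4x+3y+26=0] ∩ [|C−(17, 14)|²=225/4]]
2. C_y = 20  [[A, B, C are collinear ⇒ -4x+3y+26=0] ∩ [|C−(17, 14)|²=225/4]]
   so C = (43/2, 20)

C = (43/2, 20)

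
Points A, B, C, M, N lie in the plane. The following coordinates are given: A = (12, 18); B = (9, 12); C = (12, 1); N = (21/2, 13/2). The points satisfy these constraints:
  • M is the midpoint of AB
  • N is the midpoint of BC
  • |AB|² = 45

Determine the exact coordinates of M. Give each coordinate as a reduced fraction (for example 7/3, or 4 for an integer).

1. M_x = 21/2  [2·M = A+B = (12, 18)+(9, 12)]
2. M_y = 15  [2·M = A+B = (12, 18)+(9, 12)]
   so M = (21/2, 15)

M = (21/2, 15)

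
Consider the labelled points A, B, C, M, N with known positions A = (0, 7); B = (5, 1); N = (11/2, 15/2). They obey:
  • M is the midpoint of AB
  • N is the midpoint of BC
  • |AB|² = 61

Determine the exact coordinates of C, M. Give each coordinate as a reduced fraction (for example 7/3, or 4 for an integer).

C = (6, 14)
M = (5/2, 4)

1. M_x = 5/2  [2·M = A+B = (0, 7)+(5, 1)]
2. M_y = 4  [2·M = A+B = (0, 7)+(5, 1)]
   so M = (5/2, 4)
3. C_x = 6  [C = 2·N−B = 2·(11/2, 15/2)−(5, 1)]
4. C_y = 14  [C = 2·N−B = 2·(11/2, 15/2)−(5, 1)]
   so C = (6, 14)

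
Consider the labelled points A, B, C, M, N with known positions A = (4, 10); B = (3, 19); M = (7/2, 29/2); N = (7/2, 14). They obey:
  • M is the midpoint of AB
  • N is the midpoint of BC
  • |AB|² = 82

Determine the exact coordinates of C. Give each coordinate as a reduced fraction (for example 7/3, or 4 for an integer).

C = (4, 9)

1. C_x = 4  [C = 2·N−B = 2·(7/2, 14)−(3, 19)]
2. C_y = 9  [C = 2·N−B = 2·(7/2, 14)−(3, 19)]
   so C = (4, 9)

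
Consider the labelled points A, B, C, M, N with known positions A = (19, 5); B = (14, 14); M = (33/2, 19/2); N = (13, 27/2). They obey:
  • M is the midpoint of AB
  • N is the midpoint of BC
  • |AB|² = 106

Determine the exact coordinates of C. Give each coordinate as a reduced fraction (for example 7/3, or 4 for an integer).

C = (12, 13)

1. C_x = 12  [C = 2·N−B = 2·(13, 27/2)−(14, 14)]
2. C_y = 13  [C = 2·N−B = 2·(13, 27/2)−(14, 14)]
   so C = (12, 13)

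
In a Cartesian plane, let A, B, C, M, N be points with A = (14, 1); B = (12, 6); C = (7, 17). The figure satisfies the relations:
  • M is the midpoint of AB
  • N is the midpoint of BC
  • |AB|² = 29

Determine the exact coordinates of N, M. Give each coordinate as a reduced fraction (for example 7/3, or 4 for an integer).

1. M_x = 13  [2·M = A+B = (14, 1)+(12, 6)]
2. M_y = 7/2  [2·M = A+B = (14, 1)+(12, 6)]
   so M = (13, 7/2)
3. N_x = 19/2  [2·N = B+C = (12, 6)+(7, 17)]
4. N_y = 23/2  [2·N = B+C = (12, 6)+(7, 17)]
   so N = (19/2, 23/2)

N = (19/2, 23/2)
M = (13, 7/2)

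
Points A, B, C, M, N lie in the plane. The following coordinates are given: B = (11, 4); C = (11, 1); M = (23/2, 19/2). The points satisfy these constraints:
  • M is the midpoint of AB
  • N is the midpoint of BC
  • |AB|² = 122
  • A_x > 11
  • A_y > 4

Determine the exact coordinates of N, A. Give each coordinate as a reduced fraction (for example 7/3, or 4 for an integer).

N = (11, 5/2)
A = (12, 15)

1. A_x = 12  [A = 2·M−B = 2·(23/2, 19/2)−(11, 4)]
2. A_y = 15  [A = 2·M−B = 2·(23/2, 19/2)−(11, 4)]
   so A = (12, 15)
3. N_x = 11  [2·N = B+C = (11, 4)+(11, 1)]
4. N_y = 5/2  [2·N = B+C = (11, 4)+(11, 1)]
   so N = (11, 5/2)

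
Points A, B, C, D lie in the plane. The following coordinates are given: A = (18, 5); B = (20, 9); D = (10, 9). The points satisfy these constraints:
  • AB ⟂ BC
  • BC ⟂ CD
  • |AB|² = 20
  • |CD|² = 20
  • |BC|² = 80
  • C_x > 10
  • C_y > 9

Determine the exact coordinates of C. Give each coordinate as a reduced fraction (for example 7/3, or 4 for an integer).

1. C_x = 12  [[AB ⟂ BC ⇒ 2x+4y-76=0] ∩ [|C−(10, 9)|²=20]]
2. C_y = 13  [[AB ⟂ BC ⇒ 2x+4y-76=0] ∩ [|C−(10, 9)|²=20]]
   so C = (12, 13)

C = (12, 13)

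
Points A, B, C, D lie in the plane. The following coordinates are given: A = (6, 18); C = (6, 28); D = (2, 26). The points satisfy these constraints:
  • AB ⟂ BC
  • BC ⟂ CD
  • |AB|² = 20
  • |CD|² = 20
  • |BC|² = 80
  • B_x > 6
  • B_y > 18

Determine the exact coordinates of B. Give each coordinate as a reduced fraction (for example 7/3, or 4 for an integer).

B = (10, 20)

1. B_x = 10  [[BC ⟂ CD ⇒ 4x+2y-80=0] ∩ [|B−(6, 18)|²=20]]
2. B_y = 20  [[BC ⟂ CD ⇒ 4x+2y-80=0] ∩ [|B−(6, 18)|²=20]]
   so B = (10, 20)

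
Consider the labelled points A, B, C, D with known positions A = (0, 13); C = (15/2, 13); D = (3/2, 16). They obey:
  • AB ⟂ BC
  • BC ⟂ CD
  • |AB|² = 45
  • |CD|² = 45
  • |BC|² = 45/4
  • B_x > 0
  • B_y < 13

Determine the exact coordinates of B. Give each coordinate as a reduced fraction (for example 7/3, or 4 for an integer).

B = (6, 10)

1. B_x = 6  [[BC ⟂ CD ⇒ 6x-3y-6=0] ∩ [|B−(0, 13)|²=45]]
2. B_y = 10  [[BC ⟂ CD ⇒ 6x-3y-6=0] ∩ [|B−(0, 13)|²=45]]
   so B = (6, 10)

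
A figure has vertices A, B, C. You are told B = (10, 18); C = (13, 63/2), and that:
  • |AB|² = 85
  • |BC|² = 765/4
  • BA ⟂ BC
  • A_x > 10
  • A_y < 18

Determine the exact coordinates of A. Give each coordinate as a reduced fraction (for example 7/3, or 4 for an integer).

A = (19, 16)

1. A_x = 19  [[BA ⟂ BC ⇒ 3x+27/2y-273=0] ∩ [|A−(10, 18)|²=85]]
2. A_y = 16  [[BA ⟂ BC ⇒ 3x+27/2y-273=0] ∩ [|A−(10, 18)|²=85]]
   so A = (19, 16)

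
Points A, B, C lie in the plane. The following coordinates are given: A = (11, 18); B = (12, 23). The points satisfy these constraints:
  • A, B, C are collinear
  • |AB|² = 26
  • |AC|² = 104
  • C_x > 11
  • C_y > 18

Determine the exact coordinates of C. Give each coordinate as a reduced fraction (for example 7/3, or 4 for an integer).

C = (13, 28)

1. C_x = 13  [[A, B, C are collinear ⇒ -5x+1y+37=0] ∩ [|C−(11, 18)|²=104]]
2. C_y = 28  [[A, B, C are collinear ⇒ -5x+1y+37=0] ∩ [|C−(11, 18)|²=104]]
   so C = (13, 28)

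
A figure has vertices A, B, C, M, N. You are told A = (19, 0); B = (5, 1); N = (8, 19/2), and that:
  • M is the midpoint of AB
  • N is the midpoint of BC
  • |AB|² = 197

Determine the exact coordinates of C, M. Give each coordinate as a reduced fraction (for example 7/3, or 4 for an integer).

C = (11, 18)
M = (12, 1/2)

1. M_x = 12  [2·M = A+B = (19, 0)+(5, 1)]
2. M_y = 1/2  [2·M = A+B = (19, 0)+(5, 1)]
   so M = (12, 1/2)
3. C_x = 11  [C = 2·N−B = 2·(8, 19/2)−(5, 1)]
4. C_y = 18  [C = 2·N−B = 2·(8, 19/2)−(5, 1)]
   so C = (11, 18)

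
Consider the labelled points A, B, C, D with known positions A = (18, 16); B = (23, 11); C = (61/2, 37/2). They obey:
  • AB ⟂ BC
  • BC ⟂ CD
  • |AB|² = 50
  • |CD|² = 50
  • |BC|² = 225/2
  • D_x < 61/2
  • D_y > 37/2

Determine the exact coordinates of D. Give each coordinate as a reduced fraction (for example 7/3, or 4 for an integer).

D = (51/2, 47/2)

1. D_x = 51/2  [[BC ⟂ CD ⇒ 15/2x+15/2y-735/2=0] ∩ [|D−(61/2, 37/2)|²=50]]
2. D_y = 47/2  [[BC ⟂ CD ⇒ 15/2x+15/2y-735/2=0] ∩ [|D−(61/2, 37/2)|²=50]]
   so D = (51/2, 47/2)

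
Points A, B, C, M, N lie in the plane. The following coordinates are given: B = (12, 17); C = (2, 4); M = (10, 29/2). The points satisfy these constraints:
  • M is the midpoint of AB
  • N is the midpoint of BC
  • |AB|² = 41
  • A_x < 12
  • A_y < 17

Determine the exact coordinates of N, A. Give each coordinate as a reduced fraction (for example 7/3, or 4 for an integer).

N = (7, 21/2)
A = (8, 12)

1. A_x = 8  [A = 2·M−B = 2·(10, 29/2)−(12, 17)]
2. A_y = 12  [A = 2·M−B = 2·(10, 29/2)−(12, 17)]
   so A = (8, 12)
3. N_x = 7  [2·N = B+C = (12, 17)+(2, 4)]
4. N_y = 21/2  [2·N = B+C = (12, 17)+(2, 4)]
   so N = (7, 21/2)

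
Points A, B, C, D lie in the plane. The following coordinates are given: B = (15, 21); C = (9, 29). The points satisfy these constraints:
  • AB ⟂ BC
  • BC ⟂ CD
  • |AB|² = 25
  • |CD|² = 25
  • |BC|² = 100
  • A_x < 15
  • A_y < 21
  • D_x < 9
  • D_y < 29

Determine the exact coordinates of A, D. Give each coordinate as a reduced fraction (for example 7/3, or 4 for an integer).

A = (11, 18)
D = (5, 26)

1. A_x = 11  [[AB ⟂ BC ⇒ 6x-8y+78=0] ∩ [|A−(15, 21)|²=25]]
2. A_y = 18  [[AB ⟂ BC ⇒ 6x-8y+78=0] ∩ [|A−(15, 21)|²=25]]
   so A = (11, 18)
3. D_x = 5  [[BC ⟂ CD ⇒ -6x+8y-178=0] ∩ [|D−(9, 29)|²=25]]
4. D_y = 26  [[BC ⟂ CD ⇒ -6x+8y-178=0] ∩ [|D−(9, 29)|²=25]]
   so D = (5, 26)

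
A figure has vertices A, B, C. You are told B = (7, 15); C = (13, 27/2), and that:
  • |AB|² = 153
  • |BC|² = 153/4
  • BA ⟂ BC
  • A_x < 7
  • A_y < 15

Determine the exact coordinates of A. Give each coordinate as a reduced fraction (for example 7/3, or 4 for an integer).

A = (4, 3)

1. A_x = 4  [[BA ⟂ BC ⇒ 6x-3/2y-39/2=0] ∩ [|A−(7, 15)|²=153]]
2. A_y = 3  [[BA ⟂ BC ⇒ 6x-3/2y-39/2=0] ∩ [|A−(7, 15)|²=153]]
   so A = (4, 3)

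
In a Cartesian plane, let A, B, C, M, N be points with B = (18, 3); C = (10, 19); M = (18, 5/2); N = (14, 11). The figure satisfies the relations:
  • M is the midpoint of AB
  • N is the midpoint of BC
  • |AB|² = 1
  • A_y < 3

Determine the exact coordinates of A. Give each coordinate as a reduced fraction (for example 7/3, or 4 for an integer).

1. A_x = 18  [A = 2·M−B = 2·(18, 5/2)−(18, 3)]
2. A_y = 2  [A = 2·M−B = 2·(18, 5/2)−(18, 3)]
   so A = (18, 2)

A = (18, 2)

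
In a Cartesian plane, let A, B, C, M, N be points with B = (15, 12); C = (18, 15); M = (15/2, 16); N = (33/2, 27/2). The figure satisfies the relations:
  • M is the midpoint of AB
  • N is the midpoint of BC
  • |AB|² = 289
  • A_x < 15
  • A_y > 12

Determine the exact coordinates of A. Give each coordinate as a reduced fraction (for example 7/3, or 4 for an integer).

1. A_x = 0  [A = 2·M−B = 2·(15/2, 16)−(15, 12)]
2. A_y = 20  [A = 2·M−B = 2·(15/2, 16)−(15, 12)]
   so A = (0, 20)

A = (0, 20)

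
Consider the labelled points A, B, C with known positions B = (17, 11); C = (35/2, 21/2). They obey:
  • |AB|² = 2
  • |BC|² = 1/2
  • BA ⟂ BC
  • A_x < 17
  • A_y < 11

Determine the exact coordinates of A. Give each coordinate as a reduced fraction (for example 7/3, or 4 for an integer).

1. A_x = 16  [[BA ⟂ BC ⇒ 1/2x-1/2y-3=0] ∩ [|A−(17, 11)|²=2]]
2. A_y = 10  [[BA ⟂ BC ⇒ 1/2x-1/2y-3=0] ∩ [|A−(17, 11)|²=2]]
   so A = (16, 10)

A = (16, 10)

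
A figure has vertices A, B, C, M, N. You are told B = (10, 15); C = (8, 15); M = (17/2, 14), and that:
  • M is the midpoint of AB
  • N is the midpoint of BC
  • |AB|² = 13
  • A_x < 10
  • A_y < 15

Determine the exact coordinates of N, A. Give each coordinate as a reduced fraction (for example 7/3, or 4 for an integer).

N = (9, 15)
A = (7, 13)

1. A_x = 7  [A = 2·M−B = 2·(17/2, 14)−(10, 15)]
2. A_y = 13  [A = 2·M−B = 2·(17/2, 14)−(10, 15)]
   so A = (7, 13)
3. N_x = 9  [2·N = B+C = (10, 15)+(8, 15)]
4. N_y = 15  [2·N = B+C = (10, 15)+(8, 15)]
   so N = (9, 15)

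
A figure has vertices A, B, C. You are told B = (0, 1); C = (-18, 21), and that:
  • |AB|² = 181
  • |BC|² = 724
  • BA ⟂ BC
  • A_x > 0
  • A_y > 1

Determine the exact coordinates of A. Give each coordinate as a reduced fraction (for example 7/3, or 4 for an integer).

A = (10, 10)

1. A_x = 10  [[BA ⟂ BC ⇒ -18x+20y-20=0] ∩ [|A−(0, 1)|²=181]]
2. A_y = 10  [[BA ⟂ BC ⇒ -18x+20y-20=0] ∩ [|A−(0, 1)|²=181]]
   so A = (10, 10)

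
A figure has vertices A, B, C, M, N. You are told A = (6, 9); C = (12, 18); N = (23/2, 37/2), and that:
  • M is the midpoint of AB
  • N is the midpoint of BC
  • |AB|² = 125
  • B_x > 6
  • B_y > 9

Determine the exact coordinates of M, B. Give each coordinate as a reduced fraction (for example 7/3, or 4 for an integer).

1. B_x = 11  [B = 2·N−C = 2·(23/2, 37/2)−(12, 18)]
2. B_y = 19  [B = 2·N−C = 2·(23/2, 37/2)−(12, 18)]
   so B = (11, 19)
3. M_x = 17/2  [2·M = A+B = (6, 9)+(11, 19)]
4. M_y = 14  [2·M = A+B = (6, 9)+(11, 19)]
   so M = (17/2, 14)

M = (17/2, 14)
B = (11, 19)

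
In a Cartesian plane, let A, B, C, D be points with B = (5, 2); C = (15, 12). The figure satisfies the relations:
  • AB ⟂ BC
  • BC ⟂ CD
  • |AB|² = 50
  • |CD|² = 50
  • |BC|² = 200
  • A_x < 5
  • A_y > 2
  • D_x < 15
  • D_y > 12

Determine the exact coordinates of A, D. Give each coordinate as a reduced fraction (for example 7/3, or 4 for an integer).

A = (0, 7)
D = (10, 17)

1. A_x = 0  [[AB ⟂ BC ⇒ -10x-10y+70=0] ∩ [|A−(5, 2)|²=50]]
2. A_y = 7  [[AB ⟂ BC ⇒ -10x-10y+70=0] ∩ [|A−(5, 2)|²=50]]
   so A = (0, 7)
3. D_x = 10  [[BC ⟂ CD ⇒ 10x+10y-270=0] ∩ [|D−(15, 12)|²=50]]
4. D_y = 17  [[BC ⟂ CD ⇒ 10x+10y-270=0] ∩ [|D−(15, 12)|²=50]]
   so D = (10, 17)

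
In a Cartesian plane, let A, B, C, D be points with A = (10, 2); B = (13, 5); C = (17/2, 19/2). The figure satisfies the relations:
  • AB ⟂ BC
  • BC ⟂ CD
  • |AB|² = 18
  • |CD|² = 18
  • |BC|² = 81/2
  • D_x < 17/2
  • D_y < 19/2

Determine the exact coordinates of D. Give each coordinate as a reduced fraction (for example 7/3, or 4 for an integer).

1. D_x = 11/2  [[BC ⟂ CD ⇒ -9/2x+9/2y-9/2=0] ∩ [|D−(17/2, 19/2)|²=18]]
2. D_y = 13/2  [[BC ⟂ CD ⇒ -9/2x+9/2y-9/2=0] ∩ [|D−(17/2, 19/2)|²=18]]
   so D = (11/2, 13/2)

D = (11/2, 13/2)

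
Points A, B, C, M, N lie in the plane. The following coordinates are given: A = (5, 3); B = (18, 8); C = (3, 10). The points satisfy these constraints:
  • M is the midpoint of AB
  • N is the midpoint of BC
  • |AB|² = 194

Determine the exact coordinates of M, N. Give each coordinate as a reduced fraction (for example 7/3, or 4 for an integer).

M = (23/2, 11/2)
N = (21/2, 9)

1. M_x = 23/2  [2·M = A+B = (5, 3)+(18, 8)]
2. M_y = 11/2  [2·M = A+B = (5, 3)+(18, 8)]
   so M = (23/2, 11/2)
3. N_x = 21/2  [2·N = B+C = (18, 8)+(3, 10)]
4. N_y = 9  [2·N = B+C = (18, 8)+(3, 10)]
   so N = (21/2, 9)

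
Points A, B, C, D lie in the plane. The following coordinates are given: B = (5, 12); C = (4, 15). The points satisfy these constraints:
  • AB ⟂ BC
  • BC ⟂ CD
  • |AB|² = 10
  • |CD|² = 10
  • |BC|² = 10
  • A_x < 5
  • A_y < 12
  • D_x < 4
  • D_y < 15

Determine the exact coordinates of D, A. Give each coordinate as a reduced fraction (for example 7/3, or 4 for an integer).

1. D_x = 1  [[BC ⟂ CD ⇒ -1x+3y-41=0] ∩ [|D−(4, 15)|²=10]]
2. D_y = 14  [[BC ⟂ CD ⇒ -1x+3y-41=0] ∩ [|D−(4, 15)|²=10]]
   so D = (1, 14)
3. A_x = 2  [[AB ⟂ BC ⇒ 1x-3y+31=0] ∩ [|A−(5, 12)|²=10]]
4. A_y = 11  [[AB ⟂ BC ⇒ 1x-3y+31=0] ∩ [|A−(5, 12)|²=10]]
   so A = (2, 11)

D = (1, 14)
A = (2, 11)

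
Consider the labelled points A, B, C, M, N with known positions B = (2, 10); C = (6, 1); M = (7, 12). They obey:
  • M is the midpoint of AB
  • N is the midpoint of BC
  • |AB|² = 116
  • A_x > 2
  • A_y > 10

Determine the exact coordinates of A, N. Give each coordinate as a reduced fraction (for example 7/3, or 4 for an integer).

1. A_x = 12  [A = 2·M−B = 2·(7, 12)−(2, 10)]
2. A_y = 14  [A = 2·M−B = 2·(7, 12)−(2, 10)]
   so A = (12, 14)
3. N_x = 4  [2·N = B+C = (2, 10)+(6, 1)]
4. N_y = 11/2  [2·N = B+C = (2, 10)+(6, 1)]
   so N = (4, 11/2)

A = (12, 14)
N = (4, 11/2)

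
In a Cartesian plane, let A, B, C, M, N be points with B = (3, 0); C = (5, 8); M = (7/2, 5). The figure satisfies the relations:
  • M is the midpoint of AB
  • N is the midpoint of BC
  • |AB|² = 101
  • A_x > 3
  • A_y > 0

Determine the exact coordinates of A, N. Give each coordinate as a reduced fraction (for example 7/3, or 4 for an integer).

1. A_x = 4  [A = 2·M−B = 2·(7/2, 5)−(3, 0)]
2. A_y = 10  [A = 2·M−B = 2·(7/2, 5)−(3, 0)]
   so A = (4, 10)
3. N_x = 4  [2·N = B+C = (3, 0)+(5, 8)]
4. N_y = 4  [2·N = B+C = (3, 0)+(5, 8)]
   so N = (4, 4)

A = (4, 10)
N = (4, 4)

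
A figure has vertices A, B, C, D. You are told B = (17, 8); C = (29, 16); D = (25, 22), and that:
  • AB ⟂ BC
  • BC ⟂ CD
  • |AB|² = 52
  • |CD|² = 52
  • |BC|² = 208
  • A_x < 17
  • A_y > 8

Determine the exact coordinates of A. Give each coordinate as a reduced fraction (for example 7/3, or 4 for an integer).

A = (13, 14)

1. A_x = 13  [[AB ⟂ BC ⇒ -12x-8y+268=0] ∩ [|A−(17, 8)|²=52]]
2. A_y = 14  [[AB ⟂ BC ⇒ -12x-8y+268=0] ∩ [|A−(17, 8)|²=52]]
   so A = (13, 14)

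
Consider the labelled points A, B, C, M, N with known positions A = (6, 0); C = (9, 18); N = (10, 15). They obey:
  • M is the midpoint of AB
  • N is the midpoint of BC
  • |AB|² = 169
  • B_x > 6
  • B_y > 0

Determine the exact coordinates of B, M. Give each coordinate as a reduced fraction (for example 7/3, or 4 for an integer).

B = (11, 12)
M = (17/2, 6)

1. B_x = 11  [B = 2·N−C = 2·(10, 15)−(9, 18)]
2. B_y = 12  [B = 2·N−C = 2·(10, 15)−(9, 18)]
   so B = (11, 12)
3. M_x = 17/2  [2·M = A+B = (6, 0)+(11, 12)]
4. M_y = 6  [2·M = A+B = (6, 0)+(11, 12)]
   so M = (17/2, 6)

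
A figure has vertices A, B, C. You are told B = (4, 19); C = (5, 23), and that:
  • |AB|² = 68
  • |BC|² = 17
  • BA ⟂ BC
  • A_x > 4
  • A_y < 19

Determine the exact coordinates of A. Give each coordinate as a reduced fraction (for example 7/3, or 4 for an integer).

A = (12, 17)

1. A_x = 12  [[BA ⟂ BC ⇒ 1x+4y-80=0] ∩ [|A−(4, 19)|²=68]]
2. A_y = 17  [[BA ⟂ BC ⇒ 1x+4y-80=0] ∩ [|A−(4, 19)|²=68]]
   so A = (12, 17)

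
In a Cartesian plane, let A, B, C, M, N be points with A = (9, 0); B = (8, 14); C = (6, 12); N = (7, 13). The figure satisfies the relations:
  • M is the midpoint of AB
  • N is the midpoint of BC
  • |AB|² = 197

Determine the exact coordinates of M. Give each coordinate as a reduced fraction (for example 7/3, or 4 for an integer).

M = (17/2, 7)

1. M_x = 17/2  [2·M = A+B = (9, 0)+(8, 14)]
2. M_y = 7  [2·M = A+B = (9, 0)+(8, 14)]
   so M = (17/2, 7)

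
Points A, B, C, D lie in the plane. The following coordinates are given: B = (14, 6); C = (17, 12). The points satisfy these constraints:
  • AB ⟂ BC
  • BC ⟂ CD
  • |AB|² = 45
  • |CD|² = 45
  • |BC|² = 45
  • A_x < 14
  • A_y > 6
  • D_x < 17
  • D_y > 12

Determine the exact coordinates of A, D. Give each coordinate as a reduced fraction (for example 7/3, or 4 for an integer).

A = (8, 9)
D = (11, 15)

1. A_x = 8  [[AB ⟂ BC ⇒ -3x-6y+78=0] ∩ [|A−(14, 6)|²=45]]
2. A_y = 9  [[AB ⟂ BC ⇒ -3x-6y+78=0] ∩ [|A−(14, 6)|²=45]]
   so A = (8, 9)
3. D_x = 11  [[BC ⟂ CD ⇒ 3x+6y-123=0] ∩ [|D−(17, 12)|²=45]]
4. D_y = 15  [[BC ⟂ CD ⇒ 3x+6y-123=0] ∩ [|D−(17, 12)|²=45]]
   so D = (11, 15)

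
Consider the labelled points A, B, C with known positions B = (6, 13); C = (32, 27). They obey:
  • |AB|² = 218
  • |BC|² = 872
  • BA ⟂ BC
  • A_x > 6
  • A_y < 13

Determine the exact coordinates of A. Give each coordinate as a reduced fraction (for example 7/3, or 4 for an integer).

A = (13, 0)

1. A_x = 13  [[BA ⟂ BC ⇒ 26x+14y-338=0] ∩ [|A−(6, 13)|²=218]]
2. A_y = 0  [[BA ⟂ BC ⇒ 26x+14y-338=0] ∩ [|A−(6, 13)|²=218]]
   so A = (13, 0)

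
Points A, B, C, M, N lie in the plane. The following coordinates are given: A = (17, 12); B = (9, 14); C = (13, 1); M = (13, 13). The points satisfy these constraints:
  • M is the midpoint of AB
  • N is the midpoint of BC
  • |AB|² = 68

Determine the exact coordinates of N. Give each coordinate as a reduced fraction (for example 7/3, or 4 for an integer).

N = (11, 15/2)

1. N_x = 11  [2·N = B+C = (9, 14)+(13, 1)]
2. N_y = 15/2  [2·N = B+C = (9, 14)+(13, 1)]
   so N = (11, 15/2)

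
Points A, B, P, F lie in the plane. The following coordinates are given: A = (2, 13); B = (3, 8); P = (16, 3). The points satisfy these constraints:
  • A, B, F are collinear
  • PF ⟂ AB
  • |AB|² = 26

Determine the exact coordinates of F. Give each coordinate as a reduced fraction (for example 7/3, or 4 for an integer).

F = (58/13, 9/13)

1. F_x = 58/13  [[A, B, F are collinear ⇒ 5x+1y-23=0] ∩ [PF ⟂ AB ⇒ 1x-5y-1=0]]
2. F_y = 9/13  [[A, B, F are collinear ⇒ 5x+1y-23=0] ∩ [PF ⟂ AB ⇒ 1x-5y-1=0]]
   so F = (58/13, 9/13)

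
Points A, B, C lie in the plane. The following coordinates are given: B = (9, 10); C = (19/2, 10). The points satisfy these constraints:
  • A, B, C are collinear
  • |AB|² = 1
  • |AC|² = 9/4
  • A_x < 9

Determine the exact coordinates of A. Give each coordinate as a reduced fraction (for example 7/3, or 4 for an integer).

1. A_x = 8  [[A, B, C are collinear ⇒ 1/2y-5=0] ∩ [|A−(9, 10)|²=1]]
2. A_y = 10  [[A, B, C are collinear ⇒ 1/2y-5=0] ∩ [|A−(9, 10)|²=1]]
   so A = (8, 10)

A = (8, 10)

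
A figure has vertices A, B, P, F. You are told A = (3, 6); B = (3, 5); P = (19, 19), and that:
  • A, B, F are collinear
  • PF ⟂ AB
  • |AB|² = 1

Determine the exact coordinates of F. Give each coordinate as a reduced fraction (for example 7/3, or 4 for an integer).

F = (3, 19)

1. F_x = 3  [[A, B, F are collinear ⇒ 1x-3=0] ∩ [PF ⟂ AB ⇒ -1y+19=0]]
2. F_y = 19  [[A, B, F are collinear ⇒ 1x-3=0] ∩ [PF ⟂ AB ⇒ -1y+19=0]]
   so F = (3, 19)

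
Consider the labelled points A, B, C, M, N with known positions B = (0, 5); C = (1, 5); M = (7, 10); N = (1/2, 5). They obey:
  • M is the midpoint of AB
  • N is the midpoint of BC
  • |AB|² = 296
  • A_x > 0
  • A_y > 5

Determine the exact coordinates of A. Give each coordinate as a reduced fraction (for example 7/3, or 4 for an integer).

1. A_x = 14  [A = 2·M−B = 2·(7, 10)−(0, 5)]
2. A_y = 15  [A = 2·M−B = 2·(7, 10)−(0, 5)]
   so A = (14, 15)

A = (14, 15)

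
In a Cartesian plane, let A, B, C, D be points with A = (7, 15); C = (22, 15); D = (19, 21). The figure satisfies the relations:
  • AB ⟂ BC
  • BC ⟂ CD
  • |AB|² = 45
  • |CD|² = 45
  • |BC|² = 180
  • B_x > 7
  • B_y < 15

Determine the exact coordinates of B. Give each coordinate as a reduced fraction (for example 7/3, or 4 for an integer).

1. B_x = 10  [[BC ⟂ CD ⇒ 3x-6y+24=0] ∩ [|B−(7, 15)|²=45]]
2. B_y = 9  [[BC ⟂ CD ⇒ 3x-6y+24=0] ∩ [|B−(7, 15)|²=45]]
   so B = (10, 9)

B = (10, 9)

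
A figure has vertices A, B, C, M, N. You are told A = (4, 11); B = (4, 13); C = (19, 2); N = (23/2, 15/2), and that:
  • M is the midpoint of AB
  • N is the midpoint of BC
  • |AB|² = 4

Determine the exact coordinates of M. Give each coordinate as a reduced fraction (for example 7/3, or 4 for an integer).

1. M_x = 4  [2·M = A+B = (4, 11)+(4, 13)]
2. M_y = 12  [2·M = A+B = (4, 11)+(4, 13)]
   so M = (4, 12)

M = (4, 12)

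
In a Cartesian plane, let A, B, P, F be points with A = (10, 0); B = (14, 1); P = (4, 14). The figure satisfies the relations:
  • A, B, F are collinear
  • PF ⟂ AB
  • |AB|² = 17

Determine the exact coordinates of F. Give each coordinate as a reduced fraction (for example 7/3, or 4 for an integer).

1. F_x = 130/17  [[A, B, F are collinear ⇒ -1x+4y+10=0] ∩ [PF ⟂ AB ⇒ 4x+1y-30=0]]
2. F_y = -10/17  [[A, B, F are collinear ⇒ -1x+4y+10=0] ∩ [PF ⟂ AB ⇒ 4x+1y-30=0]]
   so F = (130/17, -10/17)

F = (130/17, -10/17)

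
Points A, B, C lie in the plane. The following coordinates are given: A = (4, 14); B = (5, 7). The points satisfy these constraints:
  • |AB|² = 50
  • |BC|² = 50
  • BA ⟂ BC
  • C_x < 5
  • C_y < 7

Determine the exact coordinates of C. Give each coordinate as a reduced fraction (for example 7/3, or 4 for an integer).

1. C_x = -2  [[BA ⟂ BC ⇒ -1x+7y-44=0] ∩ [|C−(5, 7)|²=50]]
2. C_y = 6  [[BA ⟂ BC ⇒ -1x+7y-44=0] ∩ [|C−(5, 7)|²=50]]
   so C = (-2, 6)

C = (-2, 6)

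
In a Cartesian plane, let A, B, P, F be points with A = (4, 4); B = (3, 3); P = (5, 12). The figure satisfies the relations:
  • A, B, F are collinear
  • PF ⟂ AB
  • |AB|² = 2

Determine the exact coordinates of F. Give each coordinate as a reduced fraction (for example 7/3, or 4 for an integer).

F = (17/2, 17/2)

1. F_x = 17/2  [[A, B, F are collinear ⇒ 1x-1y=0] ∩ [PF ⟂ AB ⇒ -1x-1y+17=0]]
2. F_y = 17/2  [[A, B, F are collinear ⇒ 1x-1y=0] ∩ [PF ⟂ AB ⇒ -1x-1y+17=0]]
   so F = (17/2, 17/2)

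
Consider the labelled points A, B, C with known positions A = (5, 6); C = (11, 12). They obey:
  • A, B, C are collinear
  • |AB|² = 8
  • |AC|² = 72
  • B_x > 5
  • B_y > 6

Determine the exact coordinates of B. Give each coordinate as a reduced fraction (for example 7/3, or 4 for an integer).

1. B_x = 7  [[A, B, C are collinear ⇒ 6x-6y+6=0] ∩ [|B−(5, 6)|²=8]]
2. B_y = 8  [[A, B, C are collinear ⇒ 6x-6y+6=0] ∩ [|B−(5, 6)|²=8]]
   so B = (7, 8)

B = (7, 8)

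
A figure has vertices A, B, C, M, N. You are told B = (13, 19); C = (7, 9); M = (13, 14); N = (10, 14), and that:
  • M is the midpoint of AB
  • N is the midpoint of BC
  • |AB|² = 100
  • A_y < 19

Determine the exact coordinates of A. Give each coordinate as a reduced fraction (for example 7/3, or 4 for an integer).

1. A_x = 13  [A = 2·M−B = 2·(13, 14)−(13, 19)]
2. A_y = 9  [A = 2·M−B = 2·(13, 14)−(13, 19)]
   so A = (13, 9)

A = (13, 9)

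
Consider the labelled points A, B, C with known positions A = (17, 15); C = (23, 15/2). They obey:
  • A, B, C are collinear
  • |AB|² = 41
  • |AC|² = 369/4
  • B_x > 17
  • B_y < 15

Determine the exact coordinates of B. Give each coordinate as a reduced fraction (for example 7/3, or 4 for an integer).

1. B_x = 21  [[A, B, C are collinear ⇒ -15/2x-6y+435/2=0] ∩ [|B−(17, 15)|²=41]]
2. B_y = 10  [[A, B, C are collinear ⇒ -15/2x-6y+435/2=0] ∩ [|B−(17, 15)|²=41]]
   so B = (21, 10)

B = (21, 10)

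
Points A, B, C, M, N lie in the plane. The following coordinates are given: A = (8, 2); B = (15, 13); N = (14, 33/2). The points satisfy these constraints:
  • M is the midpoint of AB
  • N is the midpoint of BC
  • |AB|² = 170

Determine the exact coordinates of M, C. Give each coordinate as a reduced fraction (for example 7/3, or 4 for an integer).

1. M_x = 23/2  [2·M = A+B = (8, 2)+(15, 13)]
2. M_y = 15/2  [2·M = A+B = (8, 2)+(15, 13)]
   so M = (23/2, 15/2)
3. C_x = 13  [C = 2·N−B = 2·(14, 33/2)−(15, 13)]
4. C_y = 20  [C = 2·N−B = 2·(14, 33/2)−(15, 13)]
   so C = (13, 20)

M = (23/2, 15/2)
C = (13, 20)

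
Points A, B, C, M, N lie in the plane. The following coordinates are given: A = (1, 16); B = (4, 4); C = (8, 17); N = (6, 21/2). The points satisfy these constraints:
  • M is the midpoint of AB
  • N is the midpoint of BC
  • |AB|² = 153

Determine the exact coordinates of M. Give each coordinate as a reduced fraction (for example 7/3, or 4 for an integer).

1. M_x = 5/2  [2·M = A+B = (1, 16)+(4, 4)]
2. M_y = 10  [2·M = A+B = (1, 16)+(4, 4)]
   so M = (5/2, 10)

M = (5/2, 10)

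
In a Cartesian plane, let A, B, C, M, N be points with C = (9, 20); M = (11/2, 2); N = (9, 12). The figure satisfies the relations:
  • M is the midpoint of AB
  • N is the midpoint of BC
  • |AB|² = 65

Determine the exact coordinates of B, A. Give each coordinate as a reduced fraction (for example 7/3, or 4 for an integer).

B = (9, 4)
A = (2, 0)

1. B_x = 9  [B = 2·N−C = 2·(9, 12)−(9, 20)]
2. B_y = 4  [B = 2·N−C = 2·(9, 12)−(9, 20)]
   so B = (9, 4)
3. A_x = 2  [A = 2·M−B = 2·(11/2, 2)−(9, 4)]
4. A_y = 0  [A = 2·M−B = 2·(11/2, 2)−(9, 4)]
   so A = (2, 0)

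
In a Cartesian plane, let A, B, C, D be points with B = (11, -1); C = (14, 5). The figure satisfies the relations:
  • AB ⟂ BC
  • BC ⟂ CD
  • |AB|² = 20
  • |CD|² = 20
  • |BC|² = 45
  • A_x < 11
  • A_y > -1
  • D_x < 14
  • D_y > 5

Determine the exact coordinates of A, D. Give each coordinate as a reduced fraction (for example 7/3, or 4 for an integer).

A = (7, 1)
D = (10, 7)

1. A_x = 7  [[AB ⟂ BC ⇒ -3x-6y+27=0] ∩ [|A−(11, -1)|²=20]]
2. A_y = 1  [[AB ⟂ BC ⇒ -3x-6y+27=0] ∩ [|A−(11, -1)|²=20]]
   so A = (7, 1)
3. D_x = 10  [[BC ⟂ CD ⇒ 3x+6y-72=0] ∩ [|D−(14, 5)|²=20]]
4. D_y = 7  [[BC ⟂ CD ⇒ 3x+6y-72=0] ∩ [|D−(14, 5)|²=20]]
   so D = (10, 7)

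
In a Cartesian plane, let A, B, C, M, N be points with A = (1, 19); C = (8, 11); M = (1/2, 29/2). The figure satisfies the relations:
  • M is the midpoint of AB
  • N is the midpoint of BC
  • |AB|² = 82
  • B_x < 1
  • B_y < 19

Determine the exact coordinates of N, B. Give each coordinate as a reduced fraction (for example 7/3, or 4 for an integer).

1. B_x = 0  [B = 2·M−A = 2·(1/2, 29/2)−(1, 19)]
2. B_y = 10  [B = 2·M−A = 2·(1/2, 29/2)−(1, 19)]
   so B = (0, 10)
3. N_x = 4  [2·N = B+C = (0, 10)+(8, 11)]
4. N_y = 21/2  [2·N = B+C = (0, 10)+(8, 11)]
   so N = (4, 21/2)

N = (4, 21/2)
B = (0, 10)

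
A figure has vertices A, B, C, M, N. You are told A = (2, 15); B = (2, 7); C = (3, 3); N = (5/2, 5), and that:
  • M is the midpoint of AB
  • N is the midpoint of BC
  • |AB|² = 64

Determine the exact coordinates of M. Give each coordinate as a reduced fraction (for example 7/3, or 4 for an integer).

1. M_x = 2  [2·M = A+B = (2, 15)+(2, 7)]
2. M_y = 11  [2·M = A+B = (2, 15)+(2, 7)]
   so M = (2, 11)

M = (2, 11)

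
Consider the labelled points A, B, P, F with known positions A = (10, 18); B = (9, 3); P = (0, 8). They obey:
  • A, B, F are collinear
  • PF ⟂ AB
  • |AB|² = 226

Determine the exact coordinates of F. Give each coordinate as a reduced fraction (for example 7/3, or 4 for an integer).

1. F_x = 1050/113  [[A, B, F are collinear ⇒ 15x-1y-132=0] ∩ [PF ⟂ AB ⇒ -1x-15y+120=0]]
2. F_y = 834/113  [[A, B, F are collinear ⇒ 15x-1y-132=0] ∩ [PF ⟂ AB ⇒ -1x-15y+120=0]]
   so F = (1050/113, 834/113)

F = (1050/113, 834/113)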